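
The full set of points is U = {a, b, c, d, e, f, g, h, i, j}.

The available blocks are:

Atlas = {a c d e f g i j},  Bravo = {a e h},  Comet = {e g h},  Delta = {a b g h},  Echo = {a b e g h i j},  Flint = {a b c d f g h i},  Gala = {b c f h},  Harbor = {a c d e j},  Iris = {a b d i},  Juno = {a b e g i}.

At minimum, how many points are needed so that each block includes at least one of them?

2

T = {b, e} meets every block (each contains at least one member of T), and |T| = 2.
The blocks Comet, Iris are pairwise disjoint, so any hitting set needs a separate point for each — at least 2. Hence 2 is optimal.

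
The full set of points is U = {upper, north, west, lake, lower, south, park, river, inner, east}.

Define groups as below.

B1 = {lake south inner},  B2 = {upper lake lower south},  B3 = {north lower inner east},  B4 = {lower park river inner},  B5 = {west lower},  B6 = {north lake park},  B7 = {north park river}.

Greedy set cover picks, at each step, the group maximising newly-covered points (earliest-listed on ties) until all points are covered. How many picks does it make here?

4

Greedy: pick B2 (covers 4 new) → pick B3 (covers 3 new) → pick B4 (covers 2 new) → pick B5 (covers 1 new). Total picks: 4.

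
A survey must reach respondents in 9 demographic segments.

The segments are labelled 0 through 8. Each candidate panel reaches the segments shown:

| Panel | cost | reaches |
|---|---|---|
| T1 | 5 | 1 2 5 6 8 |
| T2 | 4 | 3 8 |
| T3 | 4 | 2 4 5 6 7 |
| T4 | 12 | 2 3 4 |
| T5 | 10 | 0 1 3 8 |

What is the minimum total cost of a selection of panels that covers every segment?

T3, T5 together cover every segment (T3 ∪ T5 = {0, 1, 2, 3, 4, 5, 6, 7, 8}); total cost 4 + 10 = 14.
The greedy pick T3, T2, T1, T5 costs 23; no covering selection beats 14.

14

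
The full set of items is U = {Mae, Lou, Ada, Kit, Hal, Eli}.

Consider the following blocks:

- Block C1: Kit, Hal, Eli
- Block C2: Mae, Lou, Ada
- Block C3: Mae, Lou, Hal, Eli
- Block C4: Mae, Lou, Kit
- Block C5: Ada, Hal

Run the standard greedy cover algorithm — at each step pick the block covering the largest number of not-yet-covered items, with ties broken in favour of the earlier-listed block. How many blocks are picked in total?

3

Greedy: pick C3 (covers 4 new) → pick C1 (covers 1 new) → pick C2 (covers 1 new). Total picks: 3.
(The true minimum cover uses only 2 blocks, so greedy is not optimal here.)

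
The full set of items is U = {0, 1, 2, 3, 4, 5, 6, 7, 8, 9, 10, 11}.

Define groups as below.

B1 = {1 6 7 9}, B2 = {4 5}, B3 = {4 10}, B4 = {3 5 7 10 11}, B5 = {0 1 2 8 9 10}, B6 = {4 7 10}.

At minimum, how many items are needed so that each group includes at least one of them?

3

Take H = {1, 4, 7}. Each listed group contains at least one of these, so H is a hitting set of size 3.
No choice of 2 items meets every group, so 3 is the minimum.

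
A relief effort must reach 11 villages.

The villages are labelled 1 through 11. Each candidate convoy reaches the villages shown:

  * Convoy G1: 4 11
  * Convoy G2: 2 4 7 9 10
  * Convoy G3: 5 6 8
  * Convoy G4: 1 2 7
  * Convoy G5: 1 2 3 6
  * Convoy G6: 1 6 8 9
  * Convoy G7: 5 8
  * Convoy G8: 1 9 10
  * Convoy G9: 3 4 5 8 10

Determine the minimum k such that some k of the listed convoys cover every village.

4

G1 and G2 and G3 and G5 together: G1 ∪ G2 ∪ G3 ∪ G5 = {1, 2, 3, 4, 5, 6, 7, 8, 9, 10, 11} — every village is covered.
Only G1 contains 11, so G1 is forced; the remaining 9 villages need at least 3 more convoys (each remaining convoy adds at most 4) — so at least 4 convoys are needed, and 4 is optimal.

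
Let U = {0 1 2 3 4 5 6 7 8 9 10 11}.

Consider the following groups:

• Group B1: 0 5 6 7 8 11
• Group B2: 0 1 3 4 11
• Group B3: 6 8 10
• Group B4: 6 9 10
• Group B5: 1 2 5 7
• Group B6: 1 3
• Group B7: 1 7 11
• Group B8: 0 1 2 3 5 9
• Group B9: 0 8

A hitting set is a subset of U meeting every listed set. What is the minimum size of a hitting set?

Take H = {1, 6, 8}. Each listed group contains at least one of these, so H is a hitting set of size 3.
The groups B4, B7, B9 are pairwise disjoint, so any hitting set needs a separate point for each — at least 3. Hence 3 is optimal.

3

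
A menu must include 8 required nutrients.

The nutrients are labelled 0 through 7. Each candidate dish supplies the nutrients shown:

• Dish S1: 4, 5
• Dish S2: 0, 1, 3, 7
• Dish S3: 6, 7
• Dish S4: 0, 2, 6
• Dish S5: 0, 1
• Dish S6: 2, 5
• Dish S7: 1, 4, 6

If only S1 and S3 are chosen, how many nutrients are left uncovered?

4

Union of S1, S3 = {4, 5, 6, 7}.
Not covered: 0, 1, 2, 3 — 4 nutrients.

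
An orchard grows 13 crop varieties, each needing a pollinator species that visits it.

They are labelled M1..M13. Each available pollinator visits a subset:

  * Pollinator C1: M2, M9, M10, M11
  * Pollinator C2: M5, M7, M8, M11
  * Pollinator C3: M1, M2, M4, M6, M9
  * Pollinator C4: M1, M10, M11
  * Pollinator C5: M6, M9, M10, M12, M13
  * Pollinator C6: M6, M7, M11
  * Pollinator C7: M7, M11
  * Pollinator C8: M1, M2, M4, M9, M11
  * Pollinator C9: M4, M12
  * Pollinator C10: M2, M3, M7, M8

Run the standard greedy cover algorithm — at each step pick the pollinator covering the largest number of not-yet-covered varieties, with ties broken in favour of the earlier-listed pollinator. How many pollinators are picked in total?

Greedy: pick C3 (covers 5 new) → pick C2 (covers 4 new) → pick C5 (covers 3 new) → pick C10 (covers 1 new). Total picks: 4.

4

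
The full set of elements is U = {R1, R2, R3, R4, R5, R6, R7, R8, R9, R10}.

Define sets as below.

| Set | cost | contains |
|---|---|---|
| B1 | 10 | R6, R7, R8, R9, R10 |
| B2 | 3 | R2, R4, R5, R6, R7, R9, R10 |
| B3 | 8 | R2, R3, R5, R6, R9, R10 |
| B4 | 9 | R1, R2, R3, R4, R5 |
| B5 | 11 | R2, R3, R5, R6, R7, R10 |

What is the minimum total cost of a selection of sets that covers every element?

19

B1, B4 together cover every element (B1 ∪ B4 = {R1, R2, R3, R4, R5, R6, R7, R8, R9, R10}); total cost 10 + 9 = 19.
The greedy pick B2, B4, B1 costs 22; no covering selection beats 19.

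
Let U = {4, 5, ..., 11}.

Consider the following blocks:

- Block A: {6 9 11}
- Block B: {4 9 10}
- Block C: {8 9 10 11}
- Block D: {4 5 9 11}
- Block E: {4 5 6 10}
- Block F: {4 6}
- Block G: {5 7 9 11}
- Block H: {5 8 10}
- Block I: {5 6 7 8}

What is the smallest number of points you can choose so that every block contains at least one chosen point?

T = {5, 6, 10} meets every block (each contains at least one member of T), and |T| = 3.
No choice of 2 points meets every block, so 3 is the minimum.

3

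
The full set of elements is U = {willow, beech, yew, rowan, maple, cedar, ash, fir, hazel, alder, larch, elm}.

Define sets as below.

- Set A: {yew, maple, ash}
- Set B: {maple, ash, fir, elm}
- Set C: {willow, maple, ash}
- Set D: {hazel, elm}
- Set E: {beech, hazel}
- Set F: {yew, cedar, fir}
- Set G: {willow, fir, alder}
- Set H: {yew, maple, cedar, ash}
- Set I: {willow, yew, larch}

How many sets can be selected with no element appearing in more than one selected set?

A, E, G are pairwise disjoint (A={yew,maple,ash}; E={beech,hazel}; G={willow,fir,alder}).
Every remaining set overlaps one of these, and no 4 of the listed sets are pairwise disjoint, so 3 is the maximum.

3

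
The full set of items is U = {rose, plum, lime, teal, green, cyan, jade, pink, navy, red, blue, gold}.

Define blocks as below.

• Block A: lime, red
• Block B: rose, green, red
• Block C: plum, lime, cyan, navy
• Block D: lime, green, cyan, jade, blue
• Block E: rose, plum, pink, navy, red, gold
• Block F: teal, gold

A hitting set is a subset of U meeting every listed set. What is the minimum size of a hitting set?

3

Take H = {cyan, red, gold}. Each listed block contains at least one of these, so H is a hitting set of size 3.
The blocks B, C, F are pairwise disjoint, so any hitting set needs a separate item for each — at least 3. Hence 3 is optimal.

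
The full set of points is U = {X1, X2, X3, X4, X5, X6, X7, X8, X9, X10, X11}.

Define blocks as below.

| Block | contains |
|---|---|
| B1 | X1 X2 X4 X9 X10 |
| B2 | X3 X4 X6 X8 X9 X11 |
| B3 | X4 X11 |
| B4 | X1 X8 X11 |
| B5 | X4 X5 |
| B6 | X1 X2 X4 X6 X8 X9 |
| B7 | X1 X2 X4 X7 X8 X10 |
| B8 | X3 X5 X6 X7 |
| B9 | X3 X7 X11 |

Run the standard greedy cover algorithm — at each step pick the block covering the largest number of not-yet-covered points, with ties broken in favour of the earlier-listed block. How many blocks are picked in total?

Greedy: pick B2 (covers 6 new) → pick B7 (covers 4 new) → pick B5 (covers 1 new). Total picks: 3.

3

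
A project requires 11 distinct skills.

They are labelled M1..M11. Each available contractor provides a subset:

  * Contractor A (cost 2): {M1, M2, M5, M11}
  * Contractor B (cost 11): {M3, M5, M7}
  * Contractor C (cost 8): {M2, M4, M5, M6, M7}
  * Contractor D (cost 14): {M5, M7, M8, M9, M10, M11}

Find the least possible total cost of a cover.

35

A, B, C, D together cover every skill (A ∪ B ∪ C ∪ D = {M1, M2, M3, M4, M5, M6, M7, M8, M9, M10, M11}); total cost 2 + 11 + 8 + 14 = 35.
No covering selection has total cost below 35.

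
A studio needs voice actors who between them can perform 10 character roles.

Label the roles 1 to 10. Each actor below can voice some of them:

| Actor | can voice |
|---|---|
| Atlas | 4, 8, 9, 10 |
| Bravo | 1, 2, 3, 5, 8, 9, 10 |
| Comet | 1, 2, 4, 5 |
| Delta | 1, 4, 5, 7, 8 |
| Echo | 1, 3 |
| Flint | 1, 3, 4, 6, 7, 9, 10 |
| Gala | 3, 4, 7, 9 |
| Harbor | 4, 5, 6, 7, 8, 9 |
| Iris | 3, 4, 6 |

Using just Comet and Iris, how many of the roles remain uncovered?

Union of Comet, Iris = {1, 2, 3, 4, 5, 6}.
Not covered: 7, 8, 9, 10 — 4 roles.

4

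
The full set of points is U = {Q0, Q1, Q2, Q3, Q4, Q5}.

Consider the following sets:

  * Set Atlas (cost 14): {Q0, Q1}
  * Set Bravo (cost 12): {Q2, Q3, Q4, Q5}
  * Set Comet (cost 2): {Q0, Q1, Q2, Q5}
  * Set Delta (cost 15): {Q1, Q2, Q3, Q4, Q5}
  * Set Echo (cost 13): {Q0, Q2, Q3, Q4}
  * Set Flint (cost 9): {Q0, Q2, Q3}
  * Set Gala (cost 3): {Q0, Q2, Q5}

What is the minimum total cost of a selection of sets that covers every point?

Bravo, Comet together cover every point (Bravo ∪ Comet = {Q0, Q1, Q2, Q3, Q4, Q5}); total cost 12 + 2 = 14.
No covering selection has total cost below 14.

14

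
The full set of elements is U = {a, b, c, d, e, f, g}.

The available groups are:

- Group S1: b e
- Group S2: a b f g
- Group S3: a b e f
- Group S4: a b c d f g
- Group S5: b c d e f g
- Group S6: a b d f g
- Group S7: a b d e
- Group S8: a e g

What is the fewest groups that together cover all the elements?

2

Take {S3, S4}. Their union is {a, b, c, d, e, f, g}, which is all 7 elements.
No single group has all 7 elements (the largest, S4, has 6), so 2 is optimal.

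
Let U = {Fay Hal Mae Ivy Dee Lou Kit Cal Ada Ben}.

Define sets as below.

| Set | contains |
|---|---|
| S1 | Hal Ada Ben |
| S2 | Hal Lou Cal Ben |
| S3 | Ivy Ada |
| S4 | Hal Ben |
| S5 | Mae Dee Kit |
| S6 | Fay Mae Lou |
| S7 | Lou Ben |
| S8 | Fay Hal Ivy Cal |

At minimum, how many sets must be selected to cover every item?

4

Take {S1, S5, S7, S8}. Their union is {Fay, Hal, Mae, Ivy, Dee, Lou, Kit, Cal, Ada, Ben}, which is all 10 items.
No 3 of the 8 sets cover everything (all 56 combinations miss at least one item), so 4 is optimal.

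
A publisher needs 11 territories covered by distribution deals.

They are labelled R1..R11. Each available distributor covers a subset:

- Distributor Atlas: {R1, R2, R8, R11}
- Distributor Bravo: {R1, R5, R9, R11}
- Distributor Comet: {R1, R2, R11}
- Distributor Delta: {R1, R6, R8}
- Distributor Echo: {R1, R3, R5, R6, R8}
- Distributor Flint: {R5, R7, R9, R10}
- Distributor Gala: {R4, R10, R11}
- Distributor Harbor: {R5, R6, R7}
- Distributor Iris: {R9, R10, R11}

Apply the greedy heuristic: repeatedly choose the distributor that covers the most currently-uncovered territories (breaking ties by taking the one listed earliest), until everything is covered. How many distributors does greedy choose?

4

Greedy: pick Echo (covers 5 new) → pick Flint (covers 3 new) → pick Atlas (covers 2 new) → pick Gala (covers 1 new). Total picks: 4.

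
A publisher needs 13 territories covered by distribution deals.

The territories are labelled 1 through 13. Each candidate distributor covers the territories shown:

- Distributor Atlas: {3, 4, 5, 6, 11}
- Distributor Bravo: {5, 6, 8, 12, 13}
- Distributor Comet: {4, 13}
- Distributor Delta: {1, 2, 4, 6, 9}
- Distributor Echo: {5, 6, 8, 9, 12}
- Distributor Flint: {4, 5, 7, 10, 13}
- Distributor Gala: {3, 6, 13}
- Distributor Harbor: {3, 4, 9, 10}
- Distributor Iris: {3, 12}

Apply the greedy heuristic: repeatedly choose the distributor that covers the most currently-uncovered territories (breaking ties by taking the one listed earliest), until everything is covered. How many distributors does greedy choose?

4

Greedy: pick Atlas (covers 5 new) → pick Bravo (covers 3 new) → pick Delta (covers 3 new) → pick Flint (covers 2 new). Total picks: 4.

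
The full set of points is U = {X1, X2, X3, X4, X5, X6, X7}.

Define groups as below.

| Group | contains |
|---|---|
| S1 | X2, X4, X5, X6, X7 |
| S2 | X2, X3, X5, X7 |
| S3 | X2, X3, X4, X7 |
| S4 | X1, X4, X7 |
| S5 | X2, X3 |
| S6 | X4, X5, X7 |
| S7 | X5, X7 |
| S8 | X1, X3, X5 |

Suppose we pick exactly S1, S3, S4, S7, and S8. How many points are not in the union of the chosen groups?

0

Union of S1, S3, S4, S7, S8 = {X1, X2, X3, X4, X5, X6, X7} — that's every point, so 0 are uncovered.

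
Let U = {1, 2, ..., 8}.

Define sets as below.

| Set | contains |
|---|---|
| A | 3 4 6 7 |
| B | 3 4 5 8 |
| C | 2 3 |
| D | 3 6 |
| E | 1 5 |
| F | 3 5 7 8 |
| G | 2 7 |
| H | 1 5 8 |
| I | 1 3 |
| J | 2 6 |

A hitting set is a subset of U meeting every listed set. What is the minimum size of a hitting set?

Take T = {1, 2, 3}. Each listed set contains at least one of these, so T is a hitting set of size 3.
The sets D, E, G are pairwise disjoint, so any hitting set needs a separate point for each — at least 3. Hence 3 is optimal.

3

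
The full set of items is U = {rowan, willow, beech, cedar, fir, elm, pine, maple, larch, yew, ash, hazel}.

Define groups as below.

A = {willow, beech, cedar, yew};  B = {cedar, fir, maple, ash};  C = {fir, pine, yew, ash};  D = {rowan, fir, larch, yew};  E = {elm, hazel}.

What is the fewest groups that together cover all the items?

A and B and C and D and E together: A ∪ B ∪ C ∪ D ∪ E = {rowan, willow, beech, cedar, fir, elm, pine, maple, larch, yew, ash, hazel} — every item is covered.
No 4 of the 5 groups cover everything (all 5 combinations miss at least one item), so 5 is optimal.

5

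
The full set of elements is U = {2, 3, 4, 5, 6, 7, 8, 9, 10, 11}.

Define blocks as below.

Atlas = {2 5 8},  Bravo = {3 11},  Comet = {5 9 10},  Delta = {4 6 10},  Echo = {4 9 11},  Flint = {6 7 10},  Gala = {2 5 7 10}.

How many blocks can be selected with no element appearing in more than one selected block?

Atlas, Bravo, Delta are pairwise disjoint (Atlas={2,5,8}; Bravo={3,11}; Delta={4,6,10}).
Every remaining block overlaps one of these, and no 4 of the listed blocks are pairwise disjoint, so 3 is the maximum.

3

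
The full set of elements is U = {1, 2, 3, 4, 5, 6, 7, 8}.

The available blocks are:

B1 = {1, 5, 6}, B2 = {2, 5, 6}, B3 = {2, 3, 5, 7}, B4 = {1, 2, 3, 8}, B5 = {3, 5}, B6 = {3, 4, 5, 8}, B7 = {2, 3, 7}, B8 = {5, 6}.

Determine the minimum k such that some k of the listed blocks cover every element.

B1, B6, and B7 cover everything between them: the union {1, 2, 3, 4, 5, 6, 7, 8} is all of U.
Only B6 contains 4, so B6 is forced; the remaining 4 elements need at least 2 more blocks (each remaining block adds at most 2) — so at least 3 blocks are needed, and 3 is optimal.

3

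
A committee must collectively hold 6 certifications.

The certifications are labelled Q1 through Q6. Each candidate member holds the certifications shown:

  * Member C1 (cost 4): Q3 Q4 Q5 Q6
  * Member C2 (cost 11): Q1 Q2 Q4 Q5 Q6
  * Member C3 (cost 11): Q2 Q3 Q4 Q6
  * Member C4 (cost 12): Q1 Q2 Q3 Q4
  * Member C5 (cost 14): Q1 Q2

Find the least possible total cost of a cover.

15

C1, C2 together cover every certification (C1 ∪ C2 = {Q1, Q2, Q3, Q4, Q5, Q6}); total cost 4 + 11 = 15.
No covering selection has total cost below 15.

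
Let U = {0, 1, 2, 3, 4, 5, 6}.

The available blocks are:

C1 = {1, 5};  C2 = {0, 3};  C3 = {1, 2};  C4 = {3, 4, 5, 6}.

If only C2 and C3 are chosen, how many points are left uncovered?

3

Union of C2, C3 = {0, 1, 2, 3}.
Not covered: 4, 5, 6 — 3 points.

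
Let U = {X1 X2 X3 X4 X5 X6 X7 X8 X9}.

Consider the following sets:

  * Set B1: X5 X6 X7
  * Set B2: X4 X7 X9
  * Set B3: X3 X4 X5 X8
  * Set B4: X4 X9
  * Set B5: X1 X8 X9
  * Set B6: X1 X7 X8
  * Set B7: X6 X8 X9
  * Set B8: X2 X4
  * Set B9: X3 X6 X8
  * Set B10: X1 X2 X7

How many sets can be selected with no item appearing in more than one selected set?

B4, B9, B10 are pairwise disjoint (B4={X4,X9}; B9={X3,X6,X8}; B10={X1,X2,X7}).
Every remaining set overlaps one of these, and no 4 of the listed sets are pairwise disjoint, so 3 is the maximum.

3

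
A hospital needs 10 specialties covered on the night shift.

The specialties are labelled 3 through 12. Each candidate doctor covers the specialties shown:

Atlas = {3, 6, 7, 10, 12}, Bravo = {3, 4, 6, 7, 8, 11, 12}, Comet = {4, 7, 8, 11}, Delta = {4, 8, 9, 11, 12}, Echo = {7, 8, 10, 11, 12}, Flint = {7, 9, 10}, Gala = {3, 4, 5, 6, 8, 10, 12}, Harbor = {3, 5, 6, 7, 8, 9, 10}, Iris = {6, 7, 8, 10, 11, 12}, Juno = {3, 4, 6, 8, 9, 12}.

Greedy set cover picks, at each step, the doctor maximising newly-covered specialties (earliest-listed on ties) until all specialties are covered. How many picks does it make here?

2

Greedy: pick Bravo (covers 7 new) → pick Harbor (covers 3 new). Total picks: 2.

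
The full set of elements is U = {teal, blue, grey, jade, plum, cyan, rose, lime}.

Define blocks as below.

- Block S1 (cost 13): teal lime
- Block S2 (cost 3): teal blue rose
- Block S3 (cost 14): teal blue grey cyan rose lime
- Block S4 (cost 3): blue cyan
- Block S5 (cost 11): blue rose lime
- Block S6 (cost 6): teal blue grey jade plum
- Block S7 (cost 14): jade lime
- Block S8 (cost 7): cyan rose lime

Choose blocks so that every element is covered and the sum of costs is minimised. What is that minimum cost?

13

S6, S8 together cover every element (S6 ∪ S8 = {teal, blue, grey, jade, plum, cyan, rose, lime}); total cost 6 + 7 = 13.
The greedy pick S2, S6, S4, S8 costs 19; no covering selection beats 13.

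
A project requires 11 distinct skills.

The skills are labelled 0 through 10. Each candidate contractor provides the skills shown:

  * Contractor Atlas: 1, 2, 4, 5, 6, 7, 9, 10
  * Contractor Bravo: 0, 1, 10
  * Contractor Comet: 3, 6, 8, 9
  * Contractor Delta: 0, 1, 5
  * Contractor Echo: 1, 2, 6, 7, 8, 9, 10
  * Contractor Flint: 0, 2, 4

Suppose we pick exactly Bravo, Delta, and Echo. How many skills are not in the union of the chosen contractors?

Union of Bravo, Delta, Echo = {0, 1, 2, 5, 6, 7, 8, 9, 10}.
Not covered: 3, 4 — 2 skills.

2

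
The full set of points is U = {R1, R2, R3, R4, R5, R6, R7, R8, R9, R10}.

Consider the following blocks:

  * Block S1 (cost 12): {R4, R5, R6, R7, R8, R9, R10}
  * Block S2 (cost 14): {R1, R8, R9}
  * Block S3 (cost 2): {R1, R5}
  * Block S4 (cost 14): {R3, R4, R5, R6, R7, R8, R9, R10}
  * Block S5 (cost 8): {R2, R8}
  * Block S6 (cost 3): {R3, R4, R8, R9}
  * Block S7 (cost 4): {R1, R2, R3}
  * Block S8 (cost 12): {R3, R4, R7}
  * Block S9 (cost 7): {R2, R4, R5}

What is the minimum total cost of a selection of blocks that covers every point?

16

S1, S7 together cover every point (S1 ∪ S7 = {R1, R2, R3, R4, R5, R6, R7, R8, R9, R10}); total cost 12 + 4 = 16.
The greedy pick S6, S3, S1, S7 costs 21; no covering selection beats 16.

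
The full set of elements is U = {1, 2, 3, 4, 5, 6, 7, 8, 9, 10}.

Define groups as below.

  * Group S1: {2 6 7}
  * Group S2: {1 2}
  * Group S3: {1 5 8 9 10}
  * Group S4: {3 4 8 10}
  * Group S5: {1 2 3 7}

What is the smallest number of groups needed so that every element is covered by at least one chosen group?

S1 and S3 and S4 together: S1 ∪ S3 ∪ S4 = {1, 2, 3, 4, 5, 6, 7, 8, 9, 10} — every element is covered.
Only S4 contains 4, so S4 is forced; the remaining 6 elements need at least 2 more groups (each remaining group adds at most 3) — so at least 3 groups are needed, and 3 is optimal.

3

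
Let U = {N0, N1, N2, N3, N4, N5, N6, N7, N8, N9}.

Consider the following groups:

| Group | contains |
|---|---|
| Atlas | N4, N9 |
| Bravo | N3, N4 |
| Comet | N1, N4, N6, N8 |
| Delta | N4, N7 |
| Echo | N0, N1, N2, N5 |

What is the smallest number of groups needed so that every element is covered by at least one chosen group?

Atlas and Bravo and Comet and Delta and Echo together: Atlas ∪ Bravo ∪ Comet ∪ Delta ∪ Echo = {N0, N1, N2, N3, N4, N5, N6, N7, N8, N9} — every element is covered.
No 4 of the 5 groups cover everything (all 5 combinations miss at least one element), so 5 is optimal.

5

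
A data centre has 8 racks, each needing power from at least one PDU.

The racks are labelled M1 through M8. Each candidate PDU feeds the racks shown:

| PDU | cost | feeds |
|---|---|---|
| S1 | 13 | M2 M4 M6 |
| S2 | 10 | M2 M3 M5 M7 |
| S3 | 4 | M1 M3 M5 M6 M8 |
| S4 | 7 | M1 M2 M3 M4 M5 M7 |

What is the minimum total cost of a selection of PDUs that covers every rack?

S3, S4 together cover every rack (S3 ∪ S4 = {M1, M2, M3, M4, M5, M6, M7, M8}); total cost 4 + 7 = 11.
No covering selection has total cost below 11.

11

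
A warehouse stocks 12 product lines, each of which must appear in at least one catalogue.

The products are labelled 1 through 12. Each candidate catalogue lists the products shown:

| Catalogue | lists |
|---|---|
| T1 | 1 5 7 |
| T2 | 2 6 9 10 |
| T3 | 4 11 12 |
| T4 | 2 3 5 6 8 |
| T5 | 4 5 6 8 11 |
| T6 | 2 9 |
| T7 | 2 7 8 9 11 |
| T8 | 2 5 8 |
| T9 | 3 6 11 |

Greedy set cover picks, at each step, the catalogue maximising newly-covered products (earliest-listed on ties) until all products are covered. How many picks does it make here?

4

Greedy: pick T4 (covers 5 new) → pick T3 (covers 3 new) → pick T1 (covers 2 new) → pick T2 (covers 2 new). Total picks: 4.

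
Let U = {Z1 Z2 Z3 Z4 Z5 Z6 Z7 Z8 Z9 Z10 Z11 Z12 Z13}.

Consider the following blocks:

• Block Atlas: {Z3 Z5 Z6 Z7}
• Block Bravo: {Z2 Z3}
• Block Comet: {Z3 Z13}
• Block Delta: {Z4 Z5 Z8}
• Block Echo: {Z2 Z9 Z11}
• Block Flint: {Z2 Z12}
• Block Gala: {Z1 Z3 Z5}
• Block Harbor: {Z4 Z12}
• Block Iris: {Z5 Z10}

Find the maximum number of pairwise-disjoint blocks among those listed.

4

Comet, Echo, Harbor, Iris are pairwise disjoint (Comet={Z3,Z13}; Echo={Z2,Z9,Z11}; Harbor={Z4,Z12}; Iris={Z5,Z10}).
Every remaining block overlaps one of these, and no 5 of the listed blocks are pairwise disjoint, so 4 is the maximum.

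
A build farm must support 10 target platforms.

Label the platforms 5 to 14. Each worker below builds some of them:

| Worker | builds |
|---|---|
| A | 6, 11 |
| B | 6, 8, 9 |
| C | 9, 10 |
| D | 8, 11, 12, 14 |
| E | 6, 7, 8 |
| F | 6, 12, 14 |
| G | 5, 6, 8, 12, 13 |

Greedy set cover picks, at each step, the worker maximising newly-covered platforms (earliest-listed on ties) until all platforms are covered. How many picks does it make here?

Greedy: pick G (covers 5 new) → pick C (covers 2 new) → pick D (covers 2 new) → pick E (covers 1 new). Total picks: 4.

4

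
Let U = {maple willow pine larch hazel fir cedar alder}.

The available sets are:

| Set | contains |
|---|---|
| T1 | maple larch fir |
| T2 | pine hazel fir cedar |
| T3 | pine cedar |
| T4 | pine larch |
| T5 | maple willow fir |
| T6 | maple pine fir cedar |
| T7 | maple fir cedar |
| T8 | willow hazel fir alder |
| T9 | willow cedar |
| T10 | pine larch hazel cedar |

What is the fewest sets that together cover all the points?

Take {T4, T7, T8}. Their union is {maple, willow, pine, larch, hazel, fir, cedar, alder}, which is all 8 points.
Only T8 contains alder, so T8 is forced; the remaining 4 points need at least 2 more sets (each remaining set adds at most 3) — so at least 3 sets are needed, and 3 is optimal.

3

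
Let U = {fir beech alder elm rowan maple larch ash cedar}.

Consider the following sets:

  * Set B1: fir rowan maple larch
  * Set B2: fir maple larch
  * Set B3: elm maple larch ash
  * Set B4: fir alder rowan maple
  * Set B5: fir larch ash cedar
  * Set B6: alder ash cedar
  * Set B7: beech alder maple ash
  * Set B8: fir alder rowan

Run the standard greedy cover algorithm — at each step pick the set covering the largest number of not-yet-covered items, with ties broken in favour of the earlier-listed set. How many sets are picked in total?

4

Greedy: pick B1 (covers 4 new) → pick B6 (covers 3 new) → pick B3 (covers 1 new) → pick B7 (covers 1 new). Total picks: 4.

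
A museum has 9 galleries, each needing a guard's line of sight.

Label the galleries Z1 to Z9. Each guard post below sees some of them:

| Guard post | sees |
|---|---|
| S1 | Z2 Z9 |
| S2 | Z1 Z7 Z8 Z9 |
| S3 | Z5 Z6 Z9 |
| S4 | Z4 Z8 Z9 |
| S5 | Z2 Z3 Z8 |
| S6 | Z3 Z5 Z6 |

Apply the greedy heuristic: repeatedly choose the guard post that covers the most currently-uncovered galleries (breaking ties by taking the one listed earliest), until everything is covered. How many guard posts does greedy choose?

4

Greedy: pick S2 (covers 4 new) → pick S6 (covers 3 new) → pick S1 (covers 1 new) → pick S4 (covers 1 new). Total picks: 4.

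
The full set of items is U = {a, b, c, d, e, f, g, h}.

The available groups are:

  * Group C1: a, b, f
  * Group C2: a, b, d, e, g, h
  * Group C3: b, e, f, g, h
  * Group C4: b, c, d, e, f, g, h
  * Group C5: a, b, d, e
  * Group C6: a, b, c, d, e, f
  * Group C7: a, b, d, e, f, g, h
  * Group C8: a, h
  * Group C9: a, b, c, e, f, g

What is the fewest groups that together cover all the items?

Take {C6, C7}. Their union is {a, b, c, d, e, f, g, h}, which is all 8 items.
No single group has all 8 items (the largest, C4, has 7), so 2 is optimal.

2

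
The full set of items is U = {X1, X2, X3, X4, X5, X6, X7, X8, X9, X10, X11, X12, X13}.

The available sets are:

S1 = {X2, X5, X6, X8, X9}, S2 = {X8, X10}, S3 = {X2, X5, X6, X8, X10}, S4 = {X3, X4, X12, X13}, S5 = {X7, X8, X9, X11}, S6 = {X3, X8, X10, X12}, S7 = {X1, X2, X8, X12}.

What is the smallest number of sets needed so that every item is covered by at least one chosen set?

Take {S3, S4, S5, S7}. Their union is {X1, X2, X3, X4, X5, X6, X7, X8, X9, X10, X11, X12, X13}, which is all 13 items.
Only S7 contains X1, so S7 is forced; the remaining 9 items need at least 3 more sets (each remaining set adds at most 3) — so at least 4 sets are needed, and 4 is optimal.

4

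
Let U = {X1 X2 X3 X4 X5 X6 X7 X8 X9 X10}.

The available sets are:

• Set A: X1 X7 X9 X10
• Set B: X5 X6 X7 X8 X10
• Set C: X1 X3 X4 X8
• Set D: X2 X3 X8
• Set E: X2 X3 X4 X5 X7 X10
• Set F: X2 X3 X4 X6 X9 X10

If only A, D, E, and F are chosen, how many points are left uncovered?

Union of A, D, E, F = {X1, X2, X3, X4, X5, X6, X7, X8, X9, X10} — that's every point, so 0 are uncovered.

0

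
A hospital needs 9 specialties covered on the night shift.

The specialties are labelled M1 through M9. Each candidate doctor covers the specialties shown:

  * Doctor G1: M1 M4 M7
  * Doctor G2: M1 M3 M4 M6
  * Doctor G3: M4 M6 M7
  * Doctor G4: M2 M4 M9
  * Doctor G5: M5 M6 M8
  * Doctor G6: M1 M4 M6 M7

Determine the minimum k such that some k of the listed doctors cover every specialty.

G1 and G2 and G4 and G5 together: G1 ∪ G2 ∪ G4 ∪ G5 = {M1, M2, M3, M4, M5, M6, M7, M8, M9} — every specialty is covered.
Only G2 contains M3, so G2 is forced; the remaining 5 specialties need at least 3 more doctors (each remaining doctor adds at most 2) — so at least 4 doctors are needed, and 4 is optimal.

4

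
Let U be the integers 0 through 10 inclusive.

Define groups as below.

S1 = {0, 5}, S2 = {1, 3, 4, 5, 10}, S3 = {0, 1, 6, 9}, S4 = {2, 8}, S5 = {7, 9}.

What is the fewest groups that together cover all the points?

4

S2 and S3 and S4 and S5 together: S2 ∪ S3 ∪ S4 ∪ S5 = {0, 1, 2, 3, 4, 5, 6, 7, 8, 9, 10} — every point is covered.
No 3 of the 5 groups cover everything (all 10 combinations miss at least one point), so 4 is optimal.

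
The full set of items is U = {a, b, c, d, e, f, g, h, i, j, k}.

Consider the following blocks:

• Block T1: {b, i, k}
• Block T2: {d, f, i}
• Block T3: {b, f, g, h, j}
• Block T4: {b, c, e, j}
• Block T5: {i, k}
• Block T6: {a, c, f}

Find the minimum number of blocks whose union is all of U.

Take {T1, T2, T3, T4, T6}. Their union is {a, b, c, d, e, f, g, h, i, j, k}, which is all 11 items.
No 4 of the 6 blocks cover everything (all 15 combinations miss at least one item), so 5 is optimal.

5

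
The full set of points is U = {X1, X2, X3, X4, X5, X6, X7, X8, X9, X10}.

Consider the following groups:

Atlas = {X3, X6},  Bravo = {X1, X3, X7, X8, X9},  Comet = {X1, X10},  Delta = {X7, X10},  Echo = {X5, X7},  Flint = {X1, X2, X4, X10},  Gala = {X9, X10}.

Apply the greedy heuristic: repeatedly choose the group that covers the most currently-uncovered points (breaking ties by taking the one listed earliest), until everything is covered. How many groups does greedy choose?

Greedy: pick Bravo (covers 5 new) → pick Flint (covers 3 new) → pick Atlas (covers 1 new) → pick Echo (covers 1 new). Total picks: 4.

4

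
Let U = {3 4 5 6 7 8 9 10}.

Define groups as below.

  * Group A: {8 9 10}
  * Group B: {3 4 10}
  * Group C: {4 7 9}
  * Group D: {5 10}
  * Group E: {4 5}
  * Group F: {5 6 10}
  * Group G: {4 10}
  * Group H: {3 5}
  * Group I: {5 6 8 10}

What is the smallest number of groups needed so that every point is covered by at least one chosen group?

C and H and I together: C ∪ H ∪ I = {3, 4, 5, 6, 7, 8, 9, 10} — every point is covered.
Only C contains 7, so C is forced; the remaining 5 points need at least 2 more groups (each remaining group adds at most 4) — so at least 3 groups are needed, and 3 is optimal.

3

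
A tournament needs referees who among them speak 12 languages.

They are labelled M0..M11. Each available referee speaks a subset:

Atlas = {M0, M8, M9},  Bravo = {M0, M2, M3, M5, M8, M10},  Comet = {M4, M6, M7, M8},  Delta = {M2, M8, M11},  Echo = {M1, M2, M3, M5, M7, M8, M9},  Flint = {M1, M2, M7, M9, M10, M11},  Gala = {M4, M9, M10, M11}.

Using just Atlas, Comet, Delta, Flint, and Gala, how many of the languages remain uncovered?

2

Union of Atlas, Comet, Delta, Flint, Gala = {M0, M1, M2, M4, M6, M7, M8, M9, M10, M11}.
Not covered: M3, M5 — 2 languages.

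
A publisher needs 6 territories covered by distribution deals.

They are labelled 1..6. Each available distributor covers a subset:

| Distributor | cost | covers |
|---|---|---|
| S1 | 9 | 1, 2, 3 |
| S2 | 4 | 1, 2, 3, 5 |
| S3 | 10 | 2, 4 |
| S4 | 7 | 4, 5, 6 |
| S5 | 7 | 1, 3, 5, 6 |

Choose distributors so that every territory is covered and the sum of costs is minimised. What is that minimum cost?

S2, S4 together cover every territory (S2 ∪ S4 = {1, 2, 3, 4, 5, 6}); total cost 4 + 7 = 11.
No covering selection has total cost below 11.

11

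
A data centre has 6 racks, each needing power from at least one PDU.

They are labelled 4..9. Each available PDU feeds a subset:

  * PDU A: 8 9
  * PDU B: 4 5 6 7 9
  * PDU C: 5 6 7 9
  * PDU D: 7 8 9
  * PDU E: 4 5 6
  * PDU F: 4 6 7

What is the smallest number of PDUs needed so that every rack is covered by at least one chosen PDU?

A and B together: A ∪ B = {4, 5, 6, 7, 8, 9} — every rack is covered.
No single PDU has all 6 racks (the largest, B, has 5), so 2 is optimal.

2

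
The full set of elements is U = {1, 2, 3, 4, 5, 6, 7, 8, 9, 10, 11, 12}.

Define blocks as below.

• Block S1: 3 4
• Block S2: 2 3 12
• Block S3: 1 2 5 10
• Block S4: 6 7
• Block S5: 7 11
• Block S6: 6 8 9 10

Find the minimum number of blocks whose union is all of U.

Take {S1, S2, S3, S5, S6}. Their union is {1, 2, 3, 4, 5, 6, 7, 8, 9, 10, 11, 12}, which is all 12 elements.
No 4 of the 6 blocks cover everything (all 15 combinations miss at least one element), so 5 is optimal.

5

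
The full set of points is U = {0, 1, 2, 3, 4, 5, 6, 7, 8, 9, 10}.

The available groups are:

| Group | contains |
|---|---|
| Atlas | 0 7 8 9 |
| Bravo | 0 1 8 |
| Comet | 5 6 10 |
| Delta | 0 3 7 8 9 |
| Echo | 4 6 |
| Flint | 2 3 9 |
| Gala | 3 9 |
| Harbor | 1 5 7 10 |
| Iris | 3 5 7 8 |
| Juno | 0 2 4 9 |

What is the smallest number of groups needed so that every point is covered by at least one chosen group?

Delta, Echo, Flint, and Harbor cover everything between them: the union {0, 1, 2, 3, 4, 5, 6, 7, 8, 9, 10} is all of U.
No 3 of the 10 groups cover everything (all 120 combinations miss at least one point), so 4 is optimal.

4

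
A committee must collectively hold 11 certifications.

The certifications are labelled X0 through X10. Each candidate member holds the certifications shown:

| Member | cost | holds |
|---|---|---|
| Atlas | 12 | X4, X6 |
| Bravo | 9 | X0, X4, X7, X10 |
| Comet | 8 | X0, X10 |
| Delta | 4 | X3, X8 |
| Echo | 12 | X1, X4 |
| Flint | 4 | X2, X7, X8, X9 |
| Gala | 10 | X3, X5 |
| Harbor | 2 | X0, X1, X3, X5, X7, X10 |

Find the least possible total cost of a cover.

18

Atlas, Flint, Harbor together cover every certification (Atlas ∪ Flint ∪ Harbor = {X0, X1, X2, X3, X4, X5, X6, X7, X8, X9, X10}); total cost 12 + 4 + 2 = 18.
No covering selection has total cost below 18.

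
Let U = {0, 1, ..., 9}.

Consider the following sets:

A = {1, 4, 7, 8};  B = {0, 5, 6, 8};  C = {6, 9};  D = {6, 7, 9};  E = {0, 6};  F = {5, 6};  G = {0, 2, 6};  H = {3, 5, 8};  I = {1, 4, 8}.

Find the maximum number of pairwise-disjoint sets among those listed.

2

D, H are pairwise disjoint (D={6,7,9}; H={3,5,8}).
Every remaining set overlaps one of these, and no 3 of the listed sets are pairwise disjoint, so 2 is the maximum.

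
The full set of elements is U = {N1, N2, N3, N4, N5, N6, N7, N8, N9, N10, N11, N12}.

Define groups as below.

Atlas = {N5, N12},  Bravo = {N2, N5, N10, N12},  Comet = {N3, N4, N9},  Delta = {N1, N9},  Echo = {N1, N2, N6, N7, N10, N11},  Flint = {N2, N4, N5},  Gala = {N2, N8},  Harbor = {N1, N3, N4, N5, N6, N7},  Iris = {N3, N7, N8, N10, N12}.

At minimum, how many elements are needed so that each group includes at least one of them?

4

The 4 elements {N5, N6, N8, N9} hit every group.
No choice of 3 elements meets every group, so 4 is the minimum.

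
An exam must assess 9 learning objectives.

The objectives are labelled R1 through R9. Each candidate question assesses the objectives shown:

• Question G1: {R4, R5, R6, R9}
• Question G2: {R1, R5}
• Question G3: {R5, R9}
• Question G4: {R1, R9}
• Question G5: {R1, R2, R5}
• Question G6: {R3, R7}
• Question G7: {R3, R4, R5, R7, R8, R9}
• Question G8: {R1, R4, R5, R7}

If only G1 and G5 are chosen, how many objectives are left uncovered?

3

Union of G1, G5 = {R1, R2, R4, R5, R6, R9}.
Not covered: R3, R7, R8 — 3 objectives.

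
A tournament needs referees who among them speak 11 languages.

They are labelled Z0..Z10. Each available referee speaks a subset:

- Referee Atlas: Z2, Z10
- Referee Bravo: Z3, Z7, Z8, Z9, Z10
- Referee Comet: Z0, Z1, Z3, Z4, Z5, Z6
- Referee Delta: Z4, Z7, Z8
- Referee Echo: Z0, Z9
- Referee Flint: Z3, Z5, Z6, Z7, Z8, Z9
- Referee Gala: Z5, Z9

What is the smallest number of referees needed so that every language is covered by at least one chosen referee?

Atlas and Bravo and Comet together: Atlas ∪ Bravo ∪ Comet = {Z0, Z1, Z2, Z3, Z4, Z5, Z6, Z7, Z8, Z9, Z10} — every language is covered.
Only Comet contains Z1, so Comet is forced; the remaining 5 languages need at least 2 more referees (each remaining referee adds at most 4) — so at least 3 referees are needed, and 3 is optimal.

3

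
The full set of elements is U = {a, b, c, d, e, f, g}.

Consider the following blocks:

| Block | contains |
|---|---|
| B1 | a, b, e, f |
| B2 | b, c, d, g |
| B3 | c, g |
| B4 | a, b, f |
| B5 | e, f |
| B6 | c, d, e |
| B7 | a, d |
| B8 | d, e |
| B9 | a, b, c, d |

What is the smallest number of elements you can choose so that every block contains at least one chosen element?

3

The 3 elements {d, f, g} hit every block.
The blocks B3, B4, B8 are pairwise disjoint, so any hitting set needs a separate element for each — at least 3. Hence 3 is optimal.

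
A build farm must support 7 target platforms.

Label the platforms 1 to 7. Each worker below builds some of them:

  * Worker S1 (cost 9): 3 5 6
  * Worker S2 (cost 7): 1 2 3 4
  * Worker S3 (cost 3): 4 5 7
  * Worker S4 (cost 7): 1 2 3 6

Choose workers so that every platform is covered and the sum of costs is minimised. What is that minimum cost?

S3, S4 together cover every platform (S3 ∪ S4 = {1, 2, 3, 4, 5, 6, 7}); total cost 3 + 7 = 10.
No covering selection has total cost below 10.

10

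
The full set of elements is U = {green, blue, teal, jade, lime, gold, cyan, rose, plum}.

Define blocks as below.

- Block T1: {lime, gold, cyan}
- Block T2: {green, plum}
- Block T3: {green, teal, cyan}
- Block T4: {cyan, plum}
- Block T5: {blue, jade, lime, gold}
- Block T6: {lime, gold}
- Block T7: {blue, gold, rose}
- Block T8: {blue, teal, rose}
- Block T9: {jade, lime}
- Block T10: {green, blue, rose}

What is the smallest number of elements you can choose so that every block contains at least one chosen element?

4

The 4 elements {green, blue, lime, cyan} hit every block.
No choice of 3 elements meets every block, so 4 is the minimum.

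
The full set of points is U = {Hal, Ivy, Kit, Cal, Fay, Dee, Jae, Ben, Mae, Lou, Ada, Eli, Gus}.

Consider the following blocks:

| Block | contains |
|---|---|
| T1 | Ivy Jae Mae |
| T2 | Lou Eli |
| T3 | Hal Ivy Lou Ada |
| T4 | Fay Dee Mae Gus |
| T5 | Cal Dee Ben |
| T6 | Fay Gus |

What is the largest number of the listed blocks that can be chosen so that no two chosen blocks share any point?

T1, T2, T5, T6 are pairwise disjoint (T1={Ivy,Jae,Mae}; T2={Lou,Eli}; T5={Cal,Dee,Ben}; T6={Fay,Gus}).
Every remaining block overlaps one of these, and no 5 of the listed blocks are pairwise disjoint, so 4 is the maximum.

4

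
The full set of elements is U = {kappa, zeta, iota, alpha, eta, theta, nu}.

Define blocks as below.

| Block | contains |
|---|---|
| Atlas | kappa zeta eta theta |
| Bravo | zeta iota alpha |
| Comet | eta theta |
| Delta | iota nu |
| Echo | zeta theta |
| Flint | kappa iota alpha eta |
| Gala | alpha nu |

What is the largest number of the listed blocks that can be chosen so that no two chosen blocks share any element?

2

Bravo, Comet are pairwise disjoint (Bravo={zeta,iota,alpha}; Comet={eta,theta}).
Every remaining block overlaps one of these, and no 3 of the listed blocks are pairwise disjoint, so 2 is the maximum.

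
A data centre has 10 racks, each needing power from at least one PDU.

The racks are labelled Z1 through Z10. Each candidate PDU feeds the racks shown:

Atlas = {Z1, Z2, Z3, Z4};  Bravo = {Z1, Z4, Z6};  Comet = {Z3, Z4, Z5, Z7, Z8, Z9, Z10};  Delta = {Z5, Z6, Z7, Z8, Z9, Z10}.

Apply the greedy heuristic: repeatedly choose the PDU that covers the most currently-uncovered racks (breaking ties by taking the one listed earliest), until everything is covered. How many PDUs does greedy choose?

Greedy: pick Comet (covers 7 new) → pick Atlas (covers 2 new) → pick Bravo (covers 1 new). Total picks: 3.
(The true minimum cover uses only 2 PDUs, so greedy is not optimal here.)

3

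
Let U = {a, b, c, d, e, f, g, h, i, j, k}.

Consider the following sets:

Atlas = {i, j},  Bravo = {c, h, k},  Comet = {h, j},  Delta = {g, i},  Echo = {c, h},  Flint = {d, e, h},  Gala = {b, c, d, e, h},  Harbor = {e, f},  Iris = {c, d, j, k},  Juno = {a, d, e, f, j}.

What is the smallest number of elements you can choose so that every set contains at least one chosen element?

4

T = {e, h, i, j} meets every set (each contains at least one member of T), and |T| = 4.
No choice of 3 elements meets every set, so 4 is the minimum.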